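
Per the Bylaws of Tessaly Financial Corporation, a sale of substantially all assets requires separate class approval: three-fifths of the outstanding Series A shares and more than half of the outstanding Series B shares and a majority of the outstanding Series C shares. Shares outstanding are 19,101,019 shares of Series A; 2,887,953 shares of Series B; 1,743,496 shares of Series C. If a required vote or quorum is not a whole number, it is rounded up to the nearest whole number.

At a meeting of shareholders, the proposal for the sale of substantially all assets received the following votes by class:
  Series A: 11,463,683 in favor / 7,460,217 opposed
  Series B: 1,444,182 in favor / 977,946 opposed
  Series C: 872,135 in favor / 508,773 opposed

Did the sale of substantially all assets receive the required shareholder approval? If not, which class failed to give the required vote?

Series A: 3/5 of 19101019 = 11460611.40, rounded up to 11460612; 11,460,612 required, 11,463,683 in favor — approved.
Series B: a majority of 2887953 is 1443977; 1,443,977 required, 1,444,182 in favor — approved.
Series C: a majority of 1743496 is 871749; 871,749 required, 872,135 in favor — approved.

Approved — every class gave the required vote.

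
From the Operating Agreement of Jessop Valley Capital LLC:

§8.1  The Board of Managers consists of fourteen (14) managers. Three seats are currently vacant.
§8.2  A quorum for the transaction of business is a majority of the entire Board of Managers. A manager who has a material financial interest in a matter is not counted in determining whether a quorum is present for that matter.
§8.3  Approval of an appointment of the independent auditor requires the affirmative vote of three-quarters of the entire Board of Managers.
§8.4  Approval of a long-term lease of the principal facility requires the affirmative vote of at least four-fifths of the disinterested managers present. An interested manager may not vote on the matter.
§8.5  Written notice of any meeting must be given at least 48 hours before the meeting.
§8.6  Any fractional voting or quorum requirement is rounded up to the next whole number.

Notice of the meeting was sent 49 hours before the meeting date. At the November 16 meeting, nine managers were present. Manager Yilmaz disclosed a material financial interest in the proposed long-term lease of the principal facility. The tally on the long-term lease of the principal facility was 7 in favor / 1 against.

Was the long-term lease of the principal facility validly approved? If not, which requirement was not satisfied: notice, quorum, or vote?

Notice: 49 hours given; 48 required (49 ≥ 48). Satisfied.
Quorum: 9 present, but the 1 interested manager does not count, leaving 8. Quorum is 8. Satisfied.
Vote: the long-term lease of the principal facility requires four-fifths of the disinterested managers present (9 − 1 = 8). 4/5 of 8 = 6.40, rounded up to 7, so 7 affirmative votes are needed; 7 voted in favor. Satisfied.

Valid — all requirements satisfied.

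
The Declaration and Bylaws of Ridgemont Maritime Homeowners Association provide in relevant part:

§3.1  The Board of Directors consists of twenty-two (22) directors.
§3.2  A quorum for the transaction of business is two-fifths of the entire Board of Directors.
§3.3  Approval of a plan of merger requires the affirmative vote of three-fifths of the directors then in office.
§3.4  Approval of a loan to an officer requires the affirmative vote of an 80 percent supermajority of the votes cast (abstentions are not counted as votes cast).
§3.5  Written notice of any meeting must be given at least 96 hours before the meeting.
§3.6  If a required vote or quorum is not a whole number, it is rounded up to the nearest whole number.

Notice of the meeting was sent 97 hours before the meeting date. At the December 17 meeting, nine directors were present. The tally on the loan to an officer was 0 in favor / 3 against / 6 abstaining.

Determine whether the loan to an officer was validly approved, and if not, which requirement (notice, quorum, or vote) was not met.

Invalid — vote requirement not satisfied.

Notice: 97 hours given; 96 required (97 ≥ 96). Satisfied.
Quorum: 9 present; quorum is 9. Satisfied.
Vote: the loan to an officer requires four-fifths of the votes cast (9 present − 6 abstaining = 3). 4/5 of 3 = 2.40, rounded up to 3, so 3 affirmative votes are needed; 0 voted in favor. Not satisfied.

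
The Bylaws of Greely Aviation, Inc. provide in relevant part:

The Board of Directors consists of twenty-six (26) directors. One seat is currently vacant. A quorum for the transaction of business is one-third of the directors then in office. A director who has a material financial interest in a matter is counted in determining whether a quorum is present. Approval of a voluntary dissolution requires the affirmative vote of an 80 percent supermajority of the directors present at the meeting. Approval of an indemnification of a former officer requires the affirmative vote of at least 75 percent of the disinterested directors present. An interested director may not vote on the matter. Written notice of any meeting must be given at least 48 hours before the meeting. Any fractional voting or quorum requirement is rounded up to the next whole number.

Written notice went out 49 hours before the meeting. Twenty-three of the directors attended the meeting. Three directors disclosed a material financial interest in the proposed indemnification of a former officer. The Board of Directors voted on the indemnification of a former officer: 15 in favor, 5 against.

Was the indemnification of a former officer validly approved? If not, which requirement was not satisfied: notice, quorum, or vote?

Valid — all requirements satisfied.

Notice: 49 hours given; 48 required (49 ≥ 48). Satisfied.
Quorum: 23 present (interested directors count toward quorum); quorum is 9. Satisfied.
Vote: the indemnification of a former officer requires three-fourths of the disinterested directors present (23 − 3 = 20). 3/4 of 20 = 15, so 15 affirmative votes are needed; 15 voted in favor. Satisfied.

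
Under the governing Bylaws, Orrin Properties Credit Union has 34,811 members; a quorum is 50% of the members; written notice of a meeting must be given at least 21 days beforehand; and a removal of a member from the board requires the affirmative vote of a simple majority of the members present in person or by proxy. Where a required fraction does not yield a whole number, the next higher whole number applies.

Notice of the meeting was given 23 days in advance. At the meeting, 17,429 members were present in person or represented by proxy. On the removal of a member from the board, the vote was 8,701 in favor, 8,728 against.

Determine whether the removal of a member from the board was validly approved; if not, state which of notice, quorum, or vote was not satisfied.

Invalid — vote requirement not satisfied.

Notice: 23 days given; 21 required. Satisfied.
Quorum: 50% of 34,811 = 17,405.50, rounded up to 17,406; 17,429 present. Satisfied.
Vote: requires a majority of those present (17,429); a majority of 17429 is 8715, so 8,715 needed; 8,701 in favor. Not satisfied.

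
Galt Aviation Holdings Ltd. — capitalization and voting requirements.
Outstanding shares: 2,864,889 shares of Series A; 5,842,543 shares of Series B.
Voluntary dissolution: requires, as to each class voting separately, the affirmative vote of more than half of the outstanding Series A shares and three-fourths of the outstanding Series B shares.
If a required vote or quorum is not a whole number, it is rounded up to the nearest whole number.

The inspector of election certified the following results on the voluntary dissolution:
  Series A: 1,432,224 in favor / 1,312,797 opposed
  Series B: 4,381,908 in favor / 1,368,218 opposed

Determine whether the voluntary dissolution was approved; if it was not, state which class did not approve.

Not approved — the Series A shares did not give the required vote.

Series A: a majority of 2864889 is 1432445; 1,432,445 required, 1,432,224 in favor — not approved.
Series B: 3/4 of 5842543 = 4381907.25, rounded up to 4381908; 4,381,908 required, 4,381,908 in favor — approved.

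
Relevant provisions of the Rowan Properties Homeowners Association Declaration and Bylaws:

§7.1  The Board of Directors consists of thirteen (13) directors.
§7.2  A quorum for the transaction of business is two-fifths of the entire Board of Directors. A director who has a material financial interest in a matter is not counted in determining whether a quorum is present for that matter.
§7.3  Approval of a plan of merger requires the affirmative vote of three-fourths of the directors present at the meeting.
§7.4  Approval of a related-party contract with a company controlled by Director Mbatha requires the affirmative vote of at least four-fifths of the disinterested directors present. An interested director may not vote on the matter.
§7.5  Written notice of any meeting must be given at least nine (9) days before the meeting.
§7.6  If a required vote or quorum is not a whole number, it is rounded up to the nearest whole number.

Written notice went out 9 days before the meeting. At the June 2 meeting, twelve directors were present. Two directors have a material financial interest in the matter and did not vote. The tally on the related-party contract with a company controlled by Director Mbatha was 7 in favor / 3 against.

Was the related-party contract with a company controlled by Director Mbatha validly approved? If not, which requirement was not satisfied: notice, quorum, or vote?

Notice: 9 days given; 9 required (9 ≥ 9). Satisfied.
Quorum: 12 present, but the 2 interested directors do not count, leaving 10. Quorum is 6. Satisfied.
Vote: the related-party contract with a company controlled by Director Mbatha requires four-fifths of the disinterested directors present (12 − 2 = 10). 4/5 of 10 = 8, so 8 affirmative votes are needed; 7 voted in favor. Not satisfied.

Invalid — vote requirement not satisfied.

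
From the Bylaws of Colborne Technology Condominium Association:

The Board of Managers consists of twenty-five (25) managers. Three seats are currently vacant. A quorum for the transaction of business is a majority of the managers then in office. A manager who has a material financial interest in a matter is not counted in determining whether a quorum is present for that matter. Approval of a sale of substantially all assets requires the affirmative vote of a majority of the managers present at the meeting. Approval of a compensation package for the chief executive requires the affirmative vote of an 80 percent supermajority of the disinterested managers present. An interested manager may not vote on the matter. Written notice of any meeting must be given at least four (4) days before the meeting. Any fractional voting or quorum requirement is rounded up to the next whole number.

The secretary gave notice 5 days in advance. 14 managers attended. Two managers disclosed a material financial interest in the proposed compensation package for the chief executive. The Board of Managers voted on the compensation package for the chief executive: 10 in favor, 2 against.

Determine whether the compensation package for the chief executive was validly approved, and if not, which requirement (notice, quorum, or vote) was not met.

Notice: 5 days given; 4 required (5 ≥ 4). Satisfied.
Quorum: 14 present, but the 2 interested managers do not count, leaving 12. Quorum is 12. Satisfied.
Vote: the compensation package for the chief executive requires four-fifths of the disinterested managers present (14 − 2 = 12). 4/5 of 12 = 9.60, rounded up to 10, so 10 affirmative votes are needed; 10 voted in favor. Satisfied.

Valid — all requirements satisfied.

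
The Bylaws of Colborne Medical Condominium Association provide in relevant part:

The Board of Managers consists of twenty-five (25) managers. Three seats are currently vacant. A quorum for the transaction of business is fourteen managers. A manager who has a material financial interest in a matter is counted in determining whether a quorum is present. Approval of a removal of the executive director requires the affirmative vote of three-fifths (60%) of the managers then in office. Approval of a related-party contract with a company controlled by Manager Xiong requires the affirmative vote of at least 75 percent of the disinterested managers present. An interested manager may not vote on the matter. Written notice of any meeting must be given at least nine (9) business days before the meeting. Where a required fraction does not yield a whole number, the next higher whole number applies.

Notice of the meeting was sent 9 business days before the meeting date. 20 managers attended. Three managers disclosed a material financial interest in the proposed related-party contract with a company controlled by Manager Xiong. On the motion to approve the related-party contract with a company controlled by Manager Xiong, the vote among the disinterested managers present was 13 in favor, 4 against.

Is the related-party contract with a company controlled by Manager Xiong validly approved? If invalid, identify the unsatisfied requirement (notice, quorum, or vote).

Valid — all requirements satisfied.

Notice: 9 business days given; 9 required (9 ≥ 9). Satisfied.
Quorum: 20 present (interested managers count toward quorum); quorum is 14. Satisfied.
Vote: the related-party contract with a company controlled by Manager Xiong requires three-fourths of the disinterested managers present (20 − 3 = 17). 3/4 of 17 = 12.75, rounded up to 13, so 13 affirmative votes are needed; 13 voted in favor. Satisfied.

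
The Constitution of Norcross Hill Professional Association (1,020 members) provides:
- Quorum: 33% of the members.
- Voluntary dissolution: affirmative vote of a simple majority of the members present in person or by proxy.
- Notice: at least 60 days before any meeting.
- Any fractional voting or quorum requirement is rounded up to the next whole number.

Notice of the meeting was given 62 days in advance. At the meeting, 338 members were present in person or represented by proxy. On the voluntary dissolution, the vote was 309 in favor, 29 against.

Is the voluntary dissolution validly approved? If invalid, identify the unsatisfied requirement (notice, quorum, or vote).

Notice: 62 days given; 60 required. Satisfied.
Quorum: 33% of 1,020 = 336.60, rounded up to 337; 338 present. Satisfied.
Vote: requires a majority of those present (338); a majority of 338 is 170, so 170 needed; 309 in favor. Satisfied.

Valid — all requirements satisfied.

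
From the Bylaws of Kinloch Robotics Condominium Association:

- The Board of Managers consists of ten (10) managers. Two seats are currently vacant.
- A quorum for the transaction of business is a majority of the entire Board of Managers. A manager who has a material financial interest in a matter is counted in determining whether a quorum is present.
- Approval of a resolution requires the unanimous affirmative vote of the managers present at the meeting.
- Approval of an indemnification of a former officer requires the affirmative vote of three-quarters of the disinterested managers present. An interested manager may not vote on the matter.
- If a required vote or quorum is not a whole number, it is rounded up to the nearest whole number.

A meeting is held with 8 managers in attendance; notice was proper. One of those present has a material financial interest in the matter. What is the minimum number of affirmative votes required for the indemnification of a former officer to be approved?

6

The indemnification of a former officer requires three-fourths of the disinterested managers present (8 − 1 = 7).
3/4 of 7 = 5.25, rounded up to 6.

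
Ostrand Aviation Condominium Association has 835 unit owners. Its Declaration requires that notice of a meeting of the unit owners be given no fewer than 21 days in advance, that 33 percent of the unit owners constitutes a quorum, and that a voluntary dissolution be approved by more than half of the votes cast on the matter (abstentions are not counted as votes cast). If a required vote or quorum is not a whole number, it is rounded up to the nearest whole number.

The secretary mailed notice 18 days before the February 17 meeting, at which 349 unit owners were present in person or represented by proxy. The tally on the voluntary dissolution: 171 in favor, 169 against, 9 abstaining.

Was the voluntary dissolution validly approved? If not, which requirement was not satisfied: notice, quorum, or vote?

Invalid — notice requirement not satisfied.

Notice: 18 days given; 21 required. Not satisfied.
Quorum: 33% of 835 = 275.55, rounded up to 276; 349 present. Satisfied.
Vote: requires a majority of the votes cast (349 − 9 abstaining = 340); a majority of 340 is 171, so 171 needed; 171 in favor. Satisfied.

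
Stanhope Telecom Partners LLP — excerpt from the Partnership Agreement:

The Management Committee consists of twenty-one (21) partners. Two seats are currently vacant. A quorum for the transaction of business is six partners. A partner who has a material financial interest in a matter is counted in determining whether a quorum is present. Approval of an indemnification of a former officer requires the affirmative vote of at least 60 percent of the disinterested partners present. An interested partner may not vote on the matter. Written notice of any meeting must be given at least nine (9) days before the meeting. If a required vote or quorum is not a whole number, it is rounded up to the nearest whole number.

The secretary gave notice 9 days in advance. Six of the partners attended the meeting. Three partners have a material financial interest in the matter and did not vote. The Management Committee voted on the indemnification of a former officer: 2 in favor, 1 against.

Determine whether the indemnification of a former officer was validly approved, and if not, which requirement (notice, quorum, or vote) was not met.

Valid — all requirements satisfied.

Notice: 9 days given; 9 required (9 ≥ 9). Satisfied.
Quorum: 6 present (interested partners count toward quorum); quorum is 6. Satisfied.
Vote: the indemnification of a former officer requires three-fifths of the disinterested partners present (6 − 3 = 3). 3/5 of 3 = 1.80, rounded up to 2, so 2 affirmative votes are needed; 2 voted in favor. Satisfied.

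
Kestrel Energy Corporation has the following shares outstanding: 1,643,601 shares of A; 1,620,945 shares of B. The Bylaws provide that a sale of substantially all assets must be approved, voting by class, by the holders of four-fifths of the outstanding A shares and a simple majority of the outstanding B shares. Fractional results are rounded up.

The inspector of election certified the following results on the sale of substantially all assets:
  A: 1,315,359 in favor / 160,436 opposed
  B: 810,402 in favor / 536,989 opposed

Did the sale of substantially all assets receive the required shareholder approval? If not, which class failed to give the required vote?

A: 4/5 of 1643601 = 1314880.80, rounded up to 1314881; 1,314,881 required, 1,315,359 in favor — approved.
B: a majority of 1620945 is 810473; 810,473 required, 810,402 in favor — not approved.

Not approved — the B shares did not give the required vote.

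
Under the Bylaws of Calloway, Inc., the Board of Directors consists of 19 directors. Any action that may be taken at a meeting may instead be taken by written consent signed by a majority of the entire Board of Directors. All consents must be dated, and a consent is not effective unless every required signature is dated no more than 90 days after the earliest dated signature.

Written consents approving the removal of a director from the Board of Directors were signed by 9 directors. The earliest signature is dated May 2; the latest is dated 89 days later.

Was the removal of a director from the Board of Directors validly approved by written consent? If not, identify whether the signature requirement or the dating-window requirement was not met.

Not effective — insufficient signatures.

Signatures required: a majority of 19 — a majority of 19 is 10, so 10 needed; 9 signed. Insufficient.
Dating window: the latest signature is 89 days after the earliest; the limit is 90 days. Within the window.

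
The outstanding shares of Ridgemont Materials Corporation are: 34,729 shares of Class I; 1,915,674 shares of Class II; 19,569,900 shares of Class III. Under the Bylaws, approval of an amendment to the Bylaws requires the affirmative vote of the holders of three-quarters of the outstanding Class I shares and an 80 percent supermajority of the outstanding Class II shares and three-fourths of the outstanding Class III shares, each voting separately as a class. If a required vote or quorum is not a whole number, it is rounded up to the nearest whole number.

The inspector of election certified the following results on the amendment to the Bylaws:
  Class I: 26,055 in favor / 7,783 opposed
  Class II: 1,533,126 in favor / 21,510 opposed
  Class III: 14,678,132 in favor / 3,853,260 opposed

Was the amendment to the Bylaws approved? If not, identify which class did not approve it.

Class I: 3/4 of 34729 = 26046.75, rounded up to 26047; 26,047 required, 26,055 in favor — approved.
Class II: 4/5 of 1915674 = 1532539.20, rounded up to 1532540; 1,532,540 required, 1,533,126 in favor — approved.
Class III: 3/4 of 19569900 = 14677425; 14,677,425 required, 14,678,132 in favor — approved.

Approved — every class gave the required vote.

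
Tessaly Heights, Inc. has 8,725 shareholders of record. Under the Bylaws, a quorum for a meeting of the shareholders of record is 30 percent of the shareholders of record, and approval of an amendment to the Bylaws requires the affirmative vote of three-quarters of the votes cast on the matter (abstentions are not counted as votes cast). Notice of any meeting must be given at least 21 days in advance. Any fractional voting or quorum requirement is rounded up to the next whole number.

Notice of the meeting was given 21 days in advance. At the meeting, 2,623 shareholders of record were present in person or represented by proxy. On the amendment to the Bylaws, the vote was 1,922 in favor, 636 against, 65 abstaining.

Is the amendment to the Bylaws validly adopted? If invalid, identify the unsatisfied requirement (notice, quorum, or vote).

Valid — all requirements satisfied.

Notice: 21 days given; 21 required. Satisfied.
Quorum: 30% of 8,725 = 2,617.50, rounded up to 2,618; 2,623 present. Satisfied.
Vote: requires three-fourths of the votes cast (2,623 − 65 abstaining = 2,558); 3/4 of 2558 = 1918.50, rounded up to 1919, so 1,919 needed; 1,922 in favor. Satisfied.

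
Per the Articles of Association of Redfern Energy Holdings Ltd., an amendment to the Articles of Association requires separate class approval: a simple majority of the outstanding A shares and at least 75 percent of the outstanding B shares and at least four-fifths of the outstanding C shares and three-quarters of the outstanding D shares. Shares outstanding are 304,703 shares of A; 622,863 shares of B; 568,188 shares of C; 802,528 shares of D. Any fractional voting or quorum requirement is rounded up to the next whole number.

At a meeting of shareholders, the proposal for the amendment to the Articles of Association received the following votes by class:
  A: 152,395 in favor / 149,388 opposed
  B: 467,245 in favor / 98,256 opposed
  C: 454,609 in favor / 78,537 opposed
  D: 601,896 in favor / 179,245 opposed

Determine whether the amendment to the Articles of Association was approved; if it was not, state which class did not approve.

Approved — every class gave the required vote.

A: a majority of 304703 is 152352; 152,352 required, 152,395 in favor — approved.
B: 3/4 of 622863 = 467147.25, rounded up to 467148; 467,148 required, 467,245 in favor — approved.
C: 4/5 of 568188 = 454550.40, rounded up to 454551; 454,551 required, 454,609 in favor — approved.
D: 3/4 of 802528 = 601896; 601,896 required, 601,896 in favor — approved.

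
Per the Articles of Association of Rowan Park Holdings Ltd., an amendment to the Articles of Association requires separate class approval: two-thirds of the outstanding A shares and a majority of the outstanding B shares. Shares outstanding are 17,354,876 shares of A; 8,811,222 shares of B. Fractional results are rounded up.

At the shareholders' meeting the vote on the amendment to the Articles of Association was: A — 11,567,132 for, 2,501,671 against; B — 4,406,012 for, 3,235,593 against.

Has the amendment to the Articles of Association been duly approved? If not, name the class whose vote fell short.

A: 2/3 of 17354876 = 11569917.33, rounded up to 11569918; 11,569,918 required, 11,567,132 in favor — not approved.
B: a majority of 8811222 is 4405612; 4,405,612 required, 4,406,012 in favor — approved.

Not approved — the A shares did not give the required vote.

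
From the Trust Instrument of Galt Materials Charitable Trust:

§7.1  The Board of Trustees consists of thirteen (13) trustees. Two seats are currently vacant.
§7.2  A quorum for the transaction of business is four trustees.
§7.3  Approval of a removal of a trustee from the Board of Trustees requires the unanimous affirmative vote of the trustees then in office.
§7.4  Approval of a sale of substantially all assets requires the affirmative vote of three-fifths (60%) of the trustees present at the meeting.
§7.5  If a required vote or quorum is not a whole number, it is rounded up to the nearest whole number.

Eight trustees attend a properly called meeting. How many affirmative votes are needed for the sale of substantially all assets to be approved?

5

The sale of substantially all assets requires three-fifths of the trustees present (8).
3/5 of 8 = 4.80, rounded up to 5.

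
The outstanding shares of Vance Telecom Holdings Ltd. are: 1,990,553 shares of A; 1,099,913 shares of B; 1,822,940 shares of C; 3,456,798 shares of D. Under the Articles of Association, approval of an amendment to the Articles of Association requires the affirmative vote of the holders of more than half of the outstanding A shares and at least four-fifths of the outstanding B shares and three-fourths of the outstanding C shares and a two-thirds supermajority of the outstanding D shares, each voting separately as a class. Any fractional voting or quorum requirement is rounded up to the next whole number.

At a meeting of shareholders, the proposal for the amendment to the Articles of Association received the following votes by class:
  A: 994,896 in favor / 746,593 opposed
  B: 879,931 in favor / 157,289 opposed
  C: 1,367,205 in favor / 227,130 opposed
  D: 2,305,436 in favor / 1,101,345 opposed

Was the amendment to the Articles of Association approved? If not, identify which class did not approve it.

Not approved — the A shares did not give the required vote.

A: a majority of 1990553 is 995277; 995,277 required, 994,896 in favor — not approved.
B: 4/5 of 1099913 = 879930.40, rounded up to 879931; 879,931 required, 879,931 in favor — approved.
C: 3/4 of 1822940 = 1367205; 1,367,205 required, 1,367,205 in favor — approved.
D: 2/3 of 3456798 = 2304532; 2,304,532 required, 2,305,436 in favor — approved.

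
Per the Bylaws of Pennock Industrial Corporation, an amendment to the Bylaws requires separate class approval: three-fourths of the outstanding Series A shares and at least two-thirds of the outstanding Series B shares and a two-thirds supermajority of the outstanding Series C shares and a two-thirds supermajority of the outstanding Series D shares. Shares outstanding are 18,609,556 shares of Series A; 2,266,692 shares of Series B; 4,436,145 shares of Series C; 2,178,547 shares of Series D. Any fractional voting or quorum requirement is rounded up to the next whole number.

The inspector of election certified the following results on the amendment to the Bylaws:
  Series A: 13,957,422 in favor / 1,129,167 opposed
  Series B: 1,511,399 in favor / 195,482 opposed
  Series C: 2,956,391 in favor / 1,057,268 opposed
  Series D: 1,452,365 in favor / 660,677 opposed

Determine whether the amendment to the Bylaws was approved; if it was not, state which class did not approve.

Series A: 3/4 of 18609556 = 13957167; 13,957,167 required, 13,957,422 in favor — approved.
Series B: 2/3 of 2266692 = 1511128; 1,511,128 required, 1,511,399 in favor — approved.
Series C: 2/3 of 4436145 = 2957430; 2,957,430 required, 2,956,391 in favor — not approved.
Series D: 2/3 of 2178547 = 1452364.67, rounded up to 1452365; 1,452,365 required, 1,452,365 in favor — approved.

Not approved — the Series C shares did not give the required vote.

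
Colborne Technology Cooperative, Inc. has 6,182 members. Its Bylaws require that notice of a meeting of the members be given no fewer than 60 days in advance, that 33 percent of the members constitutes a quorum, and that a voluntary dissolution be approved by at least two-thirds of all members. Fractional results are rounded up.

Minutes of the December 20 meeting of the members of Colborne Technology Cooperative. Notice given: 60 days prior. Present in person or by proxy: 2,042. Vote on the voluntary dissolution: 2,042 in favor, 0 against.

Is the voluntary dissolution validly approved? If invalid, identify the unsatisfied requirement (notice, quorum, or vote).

Invalid — vote requirement not satisfied.

Notice: 60 days given; 60 required. Satisfied.
Quorum: 33% of 6,182 = 2,040.06, rounded up to 2,041; 2,042 present. Satisfied.
Vote: requires two-thirds of all members (6,182); 2/3 of 6182 = 4121.33, rounded up to 4122, so 4,122 needed; 2,042 in favor. Not satisfied.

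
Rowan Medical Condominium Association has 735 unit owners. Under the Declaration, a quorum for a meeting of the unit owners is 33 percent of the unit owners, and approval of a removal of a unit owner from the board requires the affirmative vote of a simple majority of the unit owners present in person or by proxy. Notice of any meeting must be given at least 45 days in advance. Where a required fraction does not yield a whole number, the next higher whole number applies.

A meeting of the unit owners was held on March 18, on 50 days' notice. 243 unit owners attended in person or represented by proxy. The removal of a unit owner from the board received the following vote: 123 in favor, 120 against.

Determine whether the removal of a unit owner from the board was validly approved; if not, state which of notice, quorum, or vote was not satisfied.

Valid — all requirements satisfied.

Notice: 50 days given; 45 required. Satisfied.
Quorum: 33% of 735 = 242.55, rounded up to 243; 243 present. Satisfied.
Vote: requires a majority of those present (243); a majority of 243 is 122, so 122 needed; 123 in favor. Satisfied.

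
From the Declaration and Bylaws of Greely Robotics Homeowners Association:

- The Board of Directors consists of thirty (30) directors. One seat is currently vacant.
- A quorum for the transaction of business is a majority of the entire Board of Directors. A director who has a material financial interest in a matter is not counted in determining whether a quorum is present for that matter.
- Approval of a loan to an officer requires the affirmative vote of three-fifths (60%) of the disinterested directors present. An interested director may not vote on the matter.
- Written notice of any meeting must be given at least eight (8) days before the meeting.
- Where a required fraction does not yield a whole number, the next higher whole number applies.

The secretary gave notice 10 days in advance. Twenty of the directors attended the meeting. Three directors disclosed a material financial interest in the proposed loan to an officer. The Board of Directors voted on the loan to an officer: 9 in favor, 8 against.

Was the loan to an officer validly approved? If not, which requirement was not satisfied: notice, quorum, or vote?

Invalid — vote requirement not satisfied.

Notice: 10 days given; 8 required (10 ≥ 8). Satisfied.
Quorum: 20 present, but the 3 interested directors do not count, leaving 17. Quorum is 16. Satisfied.
Vote: the loan to an officer requires three-fifths of the disinterested directors present (20 − 3 = 17). 3/5 of 17 = 10.20, rounded up to 11, so 11 affirmative votes are needed; 9 voted in favor. Not satisfied.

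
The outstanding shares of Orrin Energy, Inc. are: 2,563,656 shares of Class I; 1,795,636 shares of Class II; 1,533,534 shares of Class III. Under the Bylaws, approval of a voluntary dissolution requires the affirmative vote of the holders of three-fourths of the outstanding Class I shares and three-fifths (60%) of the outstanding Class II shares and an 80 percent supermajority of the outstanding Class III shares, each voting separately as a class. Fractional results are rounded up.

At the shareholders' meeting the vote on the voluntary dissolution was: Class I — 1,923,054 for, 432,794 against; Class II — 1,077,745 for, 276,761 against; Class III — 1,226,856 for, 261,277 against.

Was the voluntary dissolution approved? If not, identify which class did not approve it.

Approved — every class gave the required vote.

Class I: 3/4 of 2563656 = 1922742; 1,922,742 required, 1,923,054 in favor — approved.
Class II: 3/5 of 1795636 = 1077381.60, rounded up to 1077382; 1,077,382 required, 1,077,745 in favor — approved.
Class III: 4/5 of 1533534 = 1226827.20, rounded up to 1226828; 1,226,828 required, 1,226,856 in favor — approved.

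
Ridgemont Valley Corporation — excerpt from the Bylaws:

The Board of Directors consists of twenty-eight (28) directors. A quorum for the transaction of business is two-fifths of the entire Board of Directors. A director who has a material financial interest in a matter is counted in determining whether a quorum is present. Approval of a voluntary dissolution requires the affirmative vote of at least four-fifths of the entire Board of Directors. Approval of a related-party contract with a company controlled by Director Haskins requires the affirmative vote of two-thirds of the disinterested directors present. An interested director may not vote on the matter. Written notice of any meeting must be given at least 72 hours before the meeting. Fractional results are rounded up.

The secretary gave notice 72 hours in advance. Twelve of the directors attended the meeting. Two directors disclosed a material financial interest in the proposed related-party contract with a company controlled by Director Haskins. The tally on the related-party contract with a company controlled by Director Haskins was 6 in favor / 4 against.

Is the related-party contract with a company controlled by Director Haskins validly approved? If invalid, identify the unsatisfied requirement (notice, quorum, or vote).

Invalid — vote requirement not satisfied.

Notice: 72 hours given; 72 required (72 ≥ 72). Satisfied.
Quorum: 12 present (interested directors count toward quorum); quorum is 12. Satisfied.
Vote: the related-party contract with a company controlled by Director Haskins requires two-thirds of the disinterested directors present (12 − 2 = 10). 2/3 of 10 = 6.67, rounded up to 7, so 7 affirmative votes are needed; 6 voted in favor. Not satisfied.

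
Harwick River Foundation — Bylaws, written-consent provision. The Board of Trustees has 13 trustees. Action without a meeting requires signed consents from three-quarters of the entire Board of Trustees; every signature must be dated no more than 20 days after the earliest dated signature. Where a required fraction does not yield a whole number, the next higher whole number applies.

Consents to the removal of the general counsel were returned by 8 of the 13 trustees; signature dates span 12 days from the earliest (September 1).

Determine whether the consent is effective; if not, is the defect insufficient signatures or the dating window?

Signatures required: three-quarters of 13 — 3/4 of 13 = 9.75, rounded up to 10, so 10 needed; 8 signed. Insufficient.
Dating window: the latest signature is 12 days after the earliest; the limit is 20 days. Within the window.

Not effective — insufficient signatures.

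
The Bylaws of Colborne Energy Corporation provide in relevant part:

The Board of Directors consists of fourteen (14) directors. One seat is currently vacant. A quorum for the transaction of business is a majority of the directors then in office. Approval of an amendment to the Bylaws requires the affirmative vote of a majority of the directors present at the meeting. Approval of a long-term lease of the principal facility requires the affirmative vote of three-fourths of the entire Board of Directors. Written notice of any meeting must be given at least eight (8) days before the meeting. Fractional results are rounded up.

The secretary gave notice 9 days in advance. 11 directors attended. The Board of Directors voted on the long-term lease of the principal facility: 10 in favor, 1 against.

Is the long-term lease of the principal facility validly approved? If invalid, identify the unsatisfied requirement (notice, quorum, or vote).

Notice: 9 days given; 8 required (9 ≥ 8). Satisfied.
Quorum: 11 present; quorum is 7. Satisfied.
Vote: the long-term lease of the principal facility requires three-fourths of the entire Board of Directors (14). 3/4 of 14 = 10.50, rounded up to 11, so 11 affirmative votes are needed; 10 voted in favor. Not satisfied.

Invalid — vote requirement not satisfied.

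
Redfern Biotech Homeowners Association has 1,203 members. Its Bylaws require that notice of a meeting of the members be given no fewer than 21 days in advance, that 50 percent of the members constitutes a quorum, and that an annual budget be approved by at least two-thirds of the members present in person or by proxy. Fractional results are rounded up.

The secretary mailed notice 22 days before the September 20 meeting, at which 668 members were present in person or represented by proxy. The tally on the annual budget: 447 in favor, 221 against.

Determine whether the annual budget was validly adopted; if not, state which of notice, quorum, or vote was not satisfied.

Notice: 22 days given; 21 required. Satisfied.
Quorum: 50% of 1,203 = 601.50, rounded up to 602; 668 present. Satisfied.
Vote: requires two-thirds of those present (668); 2/3 of 668 = 445.33, rounded up to 446, so 446 needed; 447 in favor. Satisfied.

Valid — all requirements satisfied.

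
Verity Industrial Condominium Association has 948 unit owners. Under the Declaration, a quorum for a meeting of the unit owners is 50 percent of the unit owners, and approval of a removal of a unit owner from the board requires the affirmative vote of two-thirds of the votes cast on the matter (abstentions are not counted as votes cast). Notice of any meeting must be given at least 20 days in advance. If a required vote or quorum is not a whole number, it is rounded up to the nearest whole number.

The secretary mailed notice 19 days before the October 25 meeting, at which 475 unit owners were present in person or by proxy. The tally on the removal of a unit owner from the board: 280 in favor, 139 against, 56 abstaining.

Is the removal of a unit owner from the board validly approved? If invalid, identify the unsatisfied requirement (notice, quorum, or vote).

Notice: 19 days given; 20 required. Not satisfied.
Quorum: 50% of 948 = 474; 475 present. Satisfied.
Vote: requires two-thirds of the votes cast (475 − 56 abstaining = 419); 2/3 of 419 = 279.33, rounded up to 280, so 280 needed; 280 in favor. Satisfied.

Invalid — notice requirement not satisfied.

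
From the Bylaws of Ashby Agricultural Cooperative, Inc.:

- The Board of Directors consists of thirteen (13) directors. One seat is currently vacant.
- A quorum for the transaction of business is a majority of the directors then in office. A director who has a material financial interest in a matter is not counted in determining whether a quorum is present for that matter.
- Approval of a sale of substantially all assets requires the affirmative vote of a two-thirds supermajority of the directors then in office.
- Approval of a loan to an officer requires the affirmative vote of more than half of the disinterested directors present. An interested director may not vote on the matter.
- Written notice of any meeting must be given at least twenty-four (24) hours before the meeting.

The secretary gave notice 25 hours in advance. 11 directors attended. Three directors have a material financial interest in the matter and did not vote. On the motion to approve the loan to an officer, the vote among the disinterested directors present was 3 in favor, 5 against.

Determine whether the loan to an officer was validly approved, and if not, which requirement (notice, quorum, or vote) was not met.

Notice: 25 hours given; 24 required (25 ≥ 24). Satisfied.
Quorum: 11 present, but the 3 interested directors do not count, leaving 8. Quorum is 7. Satisfied.
Vote: the loan to an officer requires a majority of the disinterested directors present (11 − 3 = 8). A majority of 8 is 5, so 5 affirmative votes are needed; 3 voted in favor. Not satisfied.

Invalid — vote requirement not satisfied.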